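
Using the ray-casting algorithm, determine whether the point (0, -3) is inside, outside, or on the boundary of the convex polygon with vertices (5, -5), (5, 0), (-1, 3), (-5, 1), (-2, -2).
The point (0, -3) lies strictly outside the polygon

Cast a horizontal ray to the right from the query point and count how many polygon edges it crosses (each edge strictly once or zero times, handled with the usual half-open convention). 
Parity of crossings → even ⇒ outside.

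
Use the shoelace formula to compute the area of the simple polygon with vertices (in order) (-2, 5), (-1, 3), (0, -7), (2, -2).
Area = 13

Shoelace formula: Area = (1/2) |Σ_i (x_i · y_{i+1} − x_{i+1} · y_i)| (indices mod n). Compute each cross term:
  (-2)(3) − (-1)(5) = -1
  (-1)(-7) − (0)(3) = 7
  (0)(-2) − (2)(-7) = 14
  (2)(5) − (-2)(-2) = 6
Sum = 26, so (signed) Area = 26/2 = 13, |Area| = 13.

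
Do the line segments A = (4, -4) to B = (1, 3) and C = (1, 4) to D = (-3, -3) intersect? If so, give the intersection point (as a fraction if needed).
No (intersection of containing lines falls outside at least one segment)

Parametrize and solve: t = 53/49, s = 3/49. At least one of these is outside [0, 1], so the segments do not intersect.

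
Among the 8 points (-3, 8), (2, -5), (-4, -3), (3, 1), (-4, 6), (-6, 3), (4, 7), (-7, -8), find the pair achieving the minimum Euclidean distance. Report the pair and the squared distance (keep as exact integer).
Pair = ((-3, 8), (-4, 6)); squared distance = 5

Compute all C(8, 2) = 28 pairwise squared distances (x_i − x_j)² + (y_i − y_j)². The minimum is 5, attained by the pair ((-3, 8), (-4, 6)).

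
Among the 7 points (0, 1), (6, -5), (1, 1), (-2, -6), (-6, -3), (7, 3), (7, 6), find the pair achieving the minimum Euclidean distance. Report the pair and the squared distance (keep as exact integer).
Pair = ((0, 1), (1, 1)); squared distance = 1

Compute all C(7, 2) = 21 pairwise squared distances (x_i − x_j)² + (y_i − y_j)². The minimum is 1, attained by the pair ((0, 1), (1, 1)).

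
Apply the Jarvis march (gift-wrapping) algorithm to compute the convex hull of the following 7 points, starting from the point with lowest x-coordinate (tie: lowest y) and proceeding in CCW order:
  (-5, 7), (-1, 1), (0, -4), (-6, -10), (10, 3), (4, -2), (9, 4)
Hull (CCW) = [(-6, -10), (4, -2), (10, 3), (9, 4), (-5, 7)]

Jarvis march: at each step, from the current hull vertex p, select the next vertex q as the point such that every other point lies strictly to the left of (or on) the directed line p → q. (Equivalently: for every other point r, the cross product (q − p) × (r − p) ≥ 0.)
Starting point (lowest x, tie lowest y): (-6, -10). Wrap until returning to start. Resulting hull: (-6, -10), (4, -2), (10, 3), (9, 4), (-5, 7).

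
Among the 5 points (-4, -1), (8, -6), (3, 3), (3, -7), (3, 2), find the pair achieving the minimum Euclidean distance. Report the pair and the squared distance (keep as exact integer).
Pair = ((3, 3), (3, 2)); squared distance = 1

Compute all C(5, 2) = 10 pairwise squared distances (x_i − x_j)² + (y_i − y_j)². The minimum is 1, attained by the pair ((3, 3), (3, 2)).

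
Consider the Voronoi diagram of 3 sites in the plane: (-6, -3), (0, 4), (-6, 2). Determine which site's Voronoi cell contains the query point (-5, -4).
Nearest site = (-6, -3)

The Voronoi cell of site s contains exactly those query points closer to s than to any other site. Compute squared distances from q = (-5, -4) to each site:
  (-6 − -5)² + (-3 − -4)² = 2
  (-6 − -5)² + (2 − -4)² = 37
  (0 − -5)² + (4 − -4)² = 89
Minimum is attained by (-6, -3), so q lies in its Voronoi cell.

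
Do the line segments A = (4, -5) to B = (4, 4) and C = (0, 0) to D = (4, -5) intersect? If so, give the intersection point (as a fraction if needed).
Yes; intersection at (4, -5) (t = 0 on AB, s = 1 on CD)

Parametrize AB as A + t(B − A) = (4 + 0 t, -5 + 9 t) and CD as C + s(D − C) = (0 + 4 s, 0 + -5 s). Solve the linear system for (t, s). Determinant = 36 ≠ 0, so a unique intersection of the containing lines exists. Solution: t = 0, s = 1 — both in [0, 1], so the segments cross. Intersection point: (4, -5).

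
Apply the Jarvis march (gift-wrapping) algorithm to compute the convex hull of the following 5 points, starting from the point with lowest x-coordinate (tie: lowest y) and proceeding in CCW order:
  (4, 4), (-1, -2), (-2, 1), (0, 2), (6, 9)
Hull (CCW) = [(-2, 1), (-1, -2), (4, 4), (6, 9)]

Jarvis march: at each step, from the current hull vertex p, select the next vertex q as the point such that every other point lies strictly to the left of (or on) the directed line p → q. (Equivalently: for every other point r, the cross product (q − p) × (r − p) ≥ 0.)
Starting point (lowest x, tie lowest y): (-2, 1). Wrap until returning to start. Resulting hull: (-2, 1), (-1, -2), (4, 4), (6, 9).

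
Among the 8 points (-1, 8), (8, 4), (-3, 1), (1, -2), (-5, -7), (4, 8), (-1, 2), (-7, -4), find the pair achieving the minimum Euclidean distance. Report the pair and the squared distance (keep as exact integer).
Pair = ((-3, 1), (-1, 2)); squared distance = 5

Compute all C(8, 2) = 28 pairwise squared distances (x_i − x_j)² + (y_i − y_j)². The minimum is 5, attained by the pair ((-3, 1), (-1, 2)).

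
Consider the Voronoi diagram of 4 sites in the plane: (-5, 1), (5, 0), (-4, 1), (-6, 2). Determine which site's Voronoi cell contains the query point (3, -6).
Nearest site = (5, 0)

The Voronoi cell of site s contains exactly those query points closer to s than to any other site. Compute squared distances from q = (3, -6) to each site:
  (5 − 3)² + (0 − -6)² = 40
  (-4 − 3)² + (1 − -6)² = 98
  (-5 − 3)² + (1 − -6)² = 113
  (-6 − 3)² + (2 − -6)² = 145
Minimum is attained by (5, 0), so q lies in its Voronoi cell.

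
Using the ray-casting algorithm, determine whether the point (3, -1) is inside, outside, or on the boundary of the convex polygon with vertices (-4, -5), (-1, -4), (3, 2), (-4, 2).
The point (3, -1) lies strictly outside the polygon

Cast a horizontal ray to the right from the query point and count how many polygon edges it crosses (each edge strictly once or zero times, handled with the usual half-open convention). 
Parity of crossings → even ⇒ outside.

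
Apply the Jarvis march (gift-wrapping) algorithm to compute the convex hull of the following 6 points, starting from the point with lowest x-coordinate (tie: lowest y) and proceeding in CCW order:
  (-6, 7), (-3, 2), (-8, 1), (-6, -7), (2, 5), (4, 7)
Hull (CCW) = [(-8, 1), (-6, -7), (4, 7), (-6, 7)]

Jarvis march: at each step, from the current hull vertex p, select the next vertex q as the point such that every other point lies strictly to the left of (or on) the directed line p → q. (Equivalently: for every other point r, the cross product (q − p) × (r − p) ≥ 0.)
Starting point (lowest x, tie lowest y): (-8, 1). Wrap until returning to start. Resulting hull: (-8, 1), (-6, -7), (4, 7), (-6, 7).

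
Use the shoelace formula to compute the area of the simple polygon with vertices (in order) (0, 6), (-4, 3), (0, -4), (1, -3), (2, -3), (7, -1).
Area = 54

Shoelace formula: Area = (1/2) |Σ_i (x_i · y_{i+1} − x_{i+1} · y_i)| (indices mod n). Compute each cross term:
  (0)(3) − (-4)(6) = 24
  (-4)(-4) − (0)(3) = 16
  (0)(-3) − (1)(-4) = 4
  (1)(-3) − (2)(-3) = 3
  (2)(-1) − (7)(-3) = 19
  (7)(6) − (0)(-1) = 42
Sum = 108, so (signed) Area = 108/2 = 54, |Area| = 54.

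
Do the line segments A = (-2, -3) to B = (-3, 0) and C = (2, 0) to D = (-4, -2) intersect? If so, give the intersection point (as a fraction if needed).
Yes; intersection at (-5/2, -3/2) (t = 1/2 on AB, s = 3/4 on CD)

Parametrize AB as A + t(B − A) = (-2 + -1 t, -3 + 3 t) and CD as C + s(D − C) = (2 + -6 s, 0 + -2 s). Solve the linear system for (t, s). Determinant = -20 ≠ 0, so a unique intersection of the containing lines exists. Solution: t = 1/2, s = 3/4 — both in [0, 1], so the segments cross. Intersection point: (-5/2, -3/2).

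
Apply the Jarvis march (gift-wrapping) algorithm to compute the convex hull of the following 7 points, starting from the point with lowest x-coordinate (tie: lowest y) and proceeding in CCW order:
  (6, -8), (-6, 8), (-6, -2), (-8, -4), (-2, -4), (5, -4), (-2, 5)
Hull (CCW) = [(-8, -4), (6, -8), (5, -4), (-2, 5), (-6, 8)]

Jarvis march: at each step, from the current hull vertex p, select the next vertex q as the point such that every other point lies strictly to the left of (or on) the directed line p → q. (Equivalently: for every other point r, the cross product (q − p) × (r − p) ≥ 0.)
Starting point (lowest x, tie lowest y): (-8, -4). Wrap until returning to start. Resulting hull: (-8, -4), (6, -8), (5, -4), (-2, 5), (-6, 8).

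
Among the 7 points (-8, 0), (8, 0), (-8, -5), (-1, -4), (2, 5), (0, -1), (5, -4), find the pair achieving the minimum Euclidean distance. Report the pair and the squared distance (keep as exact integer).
Pair = ((-1, -4), (0, -1)); squared distance = 10

Compute all C(7, 2) = 21 pairwise squared distances (x_i − x_j)² + (y_i − y_j)². The minimum is 10, attained by the pair ((-1, -4), (0, -1)).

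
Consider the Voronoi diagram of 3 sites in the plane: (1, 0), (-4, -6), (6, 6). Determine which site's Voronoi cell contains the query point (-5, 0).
Nearest site = (1, 0)

The Voronoi cell of site s contains exactly those query points closer to s than to any other site. Compute squared distances from q = (-5, 0) to each site:
  (1 − -5)² + (0 − 0)² = 36
  (-4 − -5)² + (-6 − 0)² = 37
  (6 − -5)² + (6 − 0)² = 157
Minimum is attained by (1, 0), so q lies in its Voronoi cell.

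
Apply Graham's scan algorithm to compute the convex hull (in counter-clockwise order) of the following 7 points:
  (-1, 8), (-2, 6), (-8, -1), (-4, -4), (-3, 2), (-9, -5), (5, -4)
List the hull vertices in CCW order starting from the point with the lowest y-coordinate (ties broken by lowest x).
Hull (CCW) = [(-9, -5), (5, -4), (-1, 8), (-8, -1)]

Graham scan procedure:
  1. Find the pivot p₀ = point with lowest y (tie → lowest x): (-9, -5).
  2. Sort the remaining points by polar angle around p₀.
  3. Walk through sorted points, maintaining a stack; pop the top while the last three entries make a non-left turn (cross product ≤ 0).
  4. Final stack is the convex hull in CCW order: (-9, -5), (5, -4), (-1, 8), (-8, -1).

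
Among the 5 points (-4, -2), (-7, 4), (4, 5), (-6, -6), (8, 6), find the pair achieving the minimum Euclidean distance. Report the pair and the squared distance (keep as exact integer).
Pair = ((4, 5), (8, 6)); squared distance = 17

Compute all C(5, 2) = 10 pairwise squared distances (x_i − x_j)² + (y_i − y_j)². The minimum is 17, attained by the pair ((4, 5), (8, 6)).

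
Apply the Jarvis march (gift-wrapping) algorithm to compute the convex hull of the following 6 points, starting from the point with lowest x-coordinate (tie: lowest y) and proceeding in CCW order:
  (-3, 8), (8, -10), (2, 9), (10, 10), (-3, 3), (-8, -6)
Hull (CCW) = [(-8, -6), (8, -10), (10, 10), (2, 9), (-3, 8)]

Jarvis march: at each step, from the current hull vertex p, select the next vertex q as the point such that every other point lies strictly to the left of (or on) the directed line p → q. (Equivalently: for every other point r, the cross product (q − p) × (r − p) ≥ 0.)
Starting point (lowest x, tie lowest y): (-8, -6). Wrap until returning to start. Resulting hull: (-8, -6), (8, -10), (10, 10), (2, 9), (-3, 8).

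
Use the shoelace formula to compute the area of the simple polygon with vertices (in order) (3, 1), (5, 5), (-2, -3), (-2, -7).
Area = 16

Shoelace formula: Area = (1/2) |Σ_i (x_i · y_{i+1} − x_{i+1} · y_i)| (indices mod n). Compute each cross term:
  (3)(5) − (5)(1) = 10
  (5)(-3) − (-2)(5) = -5
  (-2)(-7) − (-2)(-3) = 8
  (-2)(1) − (3)(-7) = 19
Sum = 32, so (signed) Area = 32/2 = 16, |Area| = 16.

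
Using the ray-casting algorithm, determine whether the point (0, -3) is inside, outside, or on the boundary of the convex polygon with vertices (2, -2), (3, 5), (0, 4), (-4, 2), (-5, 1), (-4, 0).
The point (0, -3) lies strictly outside the polygon

Cast a horizontal ray to the right from the query point and count how many polygon edges it crosses (each edge strictly once or zero times, handled with the usual half-open convention). 
Parity of crossings → even ⇒ outside.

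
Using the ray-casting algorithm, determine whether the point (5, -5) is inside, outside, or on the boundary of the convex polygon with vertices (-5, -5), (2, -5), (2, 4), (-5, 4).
The point (5, -5) lies strictly outside the polygon

Cast a horizontal ray to the right from the query point and count how many polygon edges it crosses (each edge strictly once or zero times, handled with the usual half-open convention). 
Parity of crossings → even ⇒ outside.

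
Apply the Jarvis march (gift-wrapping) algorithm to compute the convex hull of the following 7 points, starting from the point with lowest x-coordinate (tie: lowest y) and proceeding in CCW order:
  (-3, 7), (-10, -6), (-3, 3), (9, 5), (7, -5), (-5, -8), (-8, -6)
Hull (CCW) = [(-10, -6), (-5, -8), (7, -5), (9, 5), (-3, 7)]

Jarvis march: at each step, from the current hull vertex p, select the next vertex q as the point such that every other point lies strictly to the left of (or on) the directed line p → q. (Equivalently: for every other point r, the cross product (q − p) × (r − p) ≥ 0.)
Starting point (lowest x, tie lowest y): (-10, -6). Wrap until returning to start. Resulting hull: (-10, -6), (-5, -8), (7, -5), (9, 5), (-3, 7).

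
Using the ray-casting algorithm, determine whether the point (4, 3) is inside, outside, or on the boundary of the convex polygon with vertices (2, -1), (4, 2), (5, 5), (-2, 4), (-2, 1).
The point (4, 3) lies strictly inside the polygon

Cast a horizontal ray to the right from the query point and count how many polygon edges it crosses (each edge strictly once or zero times, handled with the usual half-open convention). 
Parity of crossings → odd ⇒ inside.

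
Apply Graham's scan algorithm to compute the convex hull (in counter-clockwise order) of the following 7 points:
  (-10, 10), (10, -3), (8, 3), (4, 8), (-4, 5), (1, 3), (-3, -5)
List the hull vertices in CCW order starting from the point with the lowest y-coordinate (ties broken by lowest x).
Hull (CCW) = [(-3, -5), (10, -3), (8, 3), (4, 8), (-10, 10)]

Graham scan procedure:
  1. Find the pivot p₀ = point with lowest y (tie → lowest x): (-3, -5).
  2. Sort the remaining points by polar angle around p₀.
  3. Walk through sorted points, maintaining a stack; pop the top while the last three entries make a non-left turn (cross product ≤ 0).
  4. Final stack is the convex hull in CCW order: (-3, -5), (10, -3), (8, 3), (4, 8), (-10, 10).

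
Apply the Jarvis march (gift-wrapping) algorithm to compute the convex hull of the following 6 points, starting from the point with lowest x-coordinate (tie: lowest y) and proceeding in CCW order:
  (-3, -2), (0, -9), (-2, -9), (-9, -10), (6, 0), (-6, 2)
Hull (CCW) = [(-9, -10), (0, -9), (6, 0), (-6, 2)]

Jarvis march: at each step, from the current hull vertex p, select the next vertex q as the point such that every other point lies strictly to the left of (or on) the directed line p → q. (Equivalently: for every other point r, the cross product (q − p) × (r − p) ≥ 0.)
Starting point (lowest x, tie lowest y): (-9, -10). Wrap until returning to start. Resulting hull: (-9, -10), (0, -9), (6, 0), (-6, 2).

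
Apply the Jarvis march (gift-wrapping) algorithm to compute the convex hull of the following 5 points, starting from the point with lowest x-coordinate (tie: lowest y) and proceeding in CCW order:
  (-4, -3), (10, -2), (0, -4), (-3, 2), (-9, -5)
Hull (CCW) = [(-9, -5), (0, -4), (10, -2), (-3, 2)]

Jarvis march: at each step, from the current hull vertex p, select the next vertex q as the point such that every other point lies strictly to the left of (or on) the directed line p → q. (Equivalently: for every other point r, the cross product (q − p) × (r − p) ≥ 0.)
Starting point (lowest x, tie lowest y): (-9, -5). Wrap until returning to start. Resulting hull: (-9, -5), (0, -4), (10, -2), (-3, 2).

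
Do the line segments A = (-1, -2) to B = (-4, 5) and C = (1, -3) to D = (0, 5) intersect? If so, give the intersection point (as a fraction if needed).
No (intersection of containing lines falls outside at least one segment)

Parametrize and solve: t = -15/17, s = -11/17. At least one of these is outside [0, 1], so the segments do not intersect.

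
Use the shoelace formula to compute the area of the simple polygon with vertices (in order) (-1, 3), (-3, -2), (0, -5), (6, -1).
Area = 73/2

Shoelace formula: Area = (1/2) |Σ_i (x_i · y_{i+1} − x_{i+1} · y_i)| (indices mod n). Compute each cross term:
  (-1)(-2) − (-3)(3) = 11
  (-3)(-5) − (0)(-2) = 15
  (0)(-1) − (6)(-5) = 30
  (6)(3) − (-1)(-1) = 17
Sum = 73, so (signed) Area = 73/2 = 73/2, |Area| = 73/2.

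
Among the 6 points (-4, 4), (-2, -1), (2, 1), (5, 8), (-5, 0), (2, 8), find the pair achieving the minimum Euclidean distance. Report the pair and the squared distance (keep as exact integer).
Pair = ((5, 8), (2, 8)); squared distance = 9

Compute all C(6, 2) = 15 pairwise squared distances (x_i − x_j)² + (y_i − y_j)². The minimum is 9, attained by the pair ((5, 8), (2, 8)).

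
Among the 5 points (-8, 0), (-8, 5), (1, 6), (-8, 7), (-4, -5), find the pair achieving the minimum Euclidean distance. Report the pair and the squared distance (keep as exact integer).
Pair = ((-8, 5), (-8, 7)); squared distance = 4

Compute all C(5, 2) = 10 pairwise squared distances (x_i − x_j)² + (y_i − y_j)². The minimum is 4, attained by the pair ((-8, 5), (-8, 7)).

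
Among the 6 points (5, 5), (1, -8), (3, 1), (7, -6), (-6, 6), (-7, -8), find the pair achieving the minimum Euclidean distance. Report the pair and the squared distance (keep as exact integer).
Pair = ((5, 5), (3, 1)); squared distance = 20

Compute all C(6, 2) = 15 pairwise squared distances (x_i − x_j)² + (y_i − y_j)². The minimum is 20, attained by the pair ((5, 5), (3, 1)).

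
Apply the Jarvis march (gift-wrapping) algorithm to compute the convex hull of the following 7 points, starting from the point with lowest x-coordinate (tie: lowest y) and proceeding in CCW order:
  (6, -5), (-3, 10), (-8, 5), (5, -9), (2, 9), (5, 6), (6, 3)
Hull (CCW) = [(-8, 5), (5, -9), (6, -5), (6, 3), (5, 6), (2, 9), (-3, 10)]

Jarvis march: at each step, from the current hull vertex p, select the next vertex q as the point such that every other point lies strictly to the left of (or on) the directed line p → q. (Equivalently: for every other point r, the cross product (q − p) × (r − p) ≥ 0.)
Starting point (lowest x, tie lowest y): (-8, 5). Wrap until returning to start. Resulting hull: (-8, 5), (5, -9), (6, -5), (6, 3), (5, 6), (2, 9), (-3, 10).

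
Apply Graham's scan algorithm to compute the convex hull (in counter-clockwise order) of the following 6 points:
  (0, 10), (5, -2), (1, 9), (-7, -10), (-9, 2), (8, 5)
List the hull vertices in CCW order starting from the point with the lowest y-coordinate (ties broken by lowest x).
Hull (CCW) = [(-7, -10), (5, -2), (8, 5), (0, 10), (-9, 2)]

Graham scan procedure:
  1. Find the pivot p₀ = point with lowest y (tie → lowest x): (-7, -10).
  2. Sort the remaining points by polar angle around p₀.
  3. Walk through sorted points, maintaining a stack; pop the top while the last three entries make a non-left turn (cross product ≤ 0).
  4. Final stack is the convex hull in CCW order: (-7, -10), (5, -2), (8, 5), (0, 10), (-9, 2).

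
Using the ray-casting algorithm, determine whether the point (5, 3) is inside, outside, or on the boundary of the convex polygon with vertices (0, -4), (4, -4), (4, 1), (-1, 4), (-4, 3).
The point (5, 3) lies strictly outside the polygon

Cast a horizontal ray to the right from the query point and count how many polygon edges it crosses (each edge strictly once or zero times, handled with the usual half-open convention). 
Parity of crossings → even ⇒ outside.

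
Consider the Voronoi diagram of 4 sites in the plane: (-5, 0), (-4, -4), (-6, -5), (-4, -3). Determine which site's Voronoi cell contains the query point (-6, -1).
Nearest site = (-5, 0)

The Voronoi cell of site s contains exactly those query points closer to s than to any other site. Compute squared distances from q = (-6, -1) to each site:
  (-5 − -6)² + (0 − -1)² = 2
  (-4 − -6)² + (-3 − -1)² = 8
  (-4 − -6)² + (-4 − -1)² = 13
  (-6 − -6)² + (-5 − -1)² = 16
Minimum is attained by (-5, 0), so q lies in its Voronoi cell.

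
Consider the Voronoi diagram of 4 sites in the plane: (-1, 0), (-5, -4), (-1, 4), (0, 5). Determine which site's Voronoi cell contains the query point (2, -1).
Nearest site = (-1, 0)

The Voronoi cell of site s contains exactly those query points closer to s than to any other site. Compute squared distances from q = (2, -1) to each site:
  (-1 − 2)² + (0 − -1)² = 10
  (-1 − 2)² + (4 − -1)² = 34
  (0 − 2)² + (5 − -1)² = 40
  (-5 − 2)² + (-4 − -1)² = 58
Minimum is attained by (-1, 0), so q lies in its Voronoi cell.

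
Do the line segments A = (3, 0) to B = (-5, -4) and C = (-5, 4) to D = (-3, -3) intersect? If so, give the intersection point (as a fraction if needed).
Yes; intersection at (-3, -3) (t = 3/4 on AB, s = 1 on CD)

Parametrize AB as A + t(B − A) = (3 + -8 t, 0 + -4 t) and CD as C + s(D − C) = (-5 + 2 s, 4 + -7 s). Solve the linear system for (t, s). Determinant = -64 ≠ 0, so a unique intersection of the containing lines exists. Solution: t = 3/4, s = 1 — both in [0, 1], so the segments cross. Intersection point: (-3, -3).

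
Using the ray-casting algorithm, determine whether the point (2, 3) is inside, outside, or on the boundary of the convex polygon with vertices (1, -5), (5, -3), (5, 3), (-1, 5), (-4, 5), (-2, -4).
The point (2, 3) lies strictly inside the polygon

Cast a horizontal ray to the right from the query point and count how many polygon edges it crosses (each edge strictly once or zero times, handled with the usual half-open convention). 
Parity of crossings → odd ⇒ inside.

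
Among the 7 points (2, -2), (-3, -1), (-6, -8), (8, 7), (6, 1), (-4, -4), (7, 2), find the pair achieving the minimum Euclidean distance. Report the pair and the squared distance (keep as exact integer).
Pair = ((6, 1), (7, 2)); squared distance = 2

Compute all C(7, 2) = 21 pairwise squared distances (x_i − x_j)² + (y_i − y_j)². The minimum is 2, attained by the pair ((6, 1), (7, 2)).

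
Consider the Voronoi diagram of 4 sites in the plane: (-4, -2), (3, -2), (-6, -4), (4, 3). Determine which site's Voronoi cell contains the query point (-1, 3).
Nearest site = (4, 3)

The Voronoi cell of site s contains exactly those query points closer to s than to any other site. Compute squared distances from q = (-1, 3) to each site:
  (4 − -1)² + (3 − 3)² = 25
  (-4 − -1)² + (-2 − 3)² = 34
  (3 − -1)² + (-2 − 3)² = 41
  (-6 − -1)² + (-4 − 3)² = 74
Minimum is attained by (4, 3), so q lies in its Voronoi cell.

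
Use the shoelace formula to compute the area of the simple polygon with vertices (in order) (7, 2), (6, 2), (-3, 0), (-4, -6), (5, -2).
Area = 44

Shoelace formula: Area = (1/2) |Σ_i (x_i · y_{i+1} − x_{i+1} · y_i)| (indices mod n). Compute each cross term:
  (7)(2) − (6)(2) = 2
  (6)(0) − (-3)(2) = 6
  (-3)(-6) − (-4)(0) = 18
  (-4)(-2) − (5)(-6) = 38
  (5)(2) − (7)(-2) = 24
Sum = 88, so (signed) Area = 88/2 = 44, |Area| = 44.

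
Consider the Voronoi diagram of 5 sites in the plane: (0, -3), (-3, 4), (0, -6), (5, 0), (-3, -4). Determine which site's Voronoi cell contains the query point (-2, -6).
Nearest site = (0, -6)

The Voronoi cell of site s contains exactly those query points closer to s than to any other site. Compute squared distances from q = (-2, -6) to each site:
  (0 − -2)² + (-6 − -6)² = 4
  (-3 − -2)² + (-4 − -6)² = 5
  (0 − -2)² + (-3 − -6)² = 13
  (5 − -2)² + (0 − -6)² = 85
  (-3 − -2)² + (4 − -6)² = 101
Minimum is attained by (0, -6), so q lies in its Voronoi cell.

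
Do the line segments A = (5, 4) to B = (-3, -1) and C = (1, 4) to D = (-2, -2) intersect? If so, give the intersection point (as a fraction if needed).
Yes; intersection at (-9/11, 4/11) (t = 8/11 on AB, s = 20/33 on CD)

Parametrize AB as A + t(B − A) = (5 + -8 t, 4 + -5 t) and CD as C + s(D − C) = (1 + -3 s, 4 + -6 s). Solve the linear system for (t, s). Determinant = -33 ≠ 0, so a unique intersection of the containing lines exists. Solution: t = 8/11, s = 20/33 — both in [0, 1], so the segments cross. Intersection point: (-9/11, 4/11).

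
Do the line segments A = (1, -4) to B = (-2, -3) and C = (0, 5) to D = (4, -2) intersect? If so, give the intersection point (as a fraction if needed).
No (intersection of containing lines falls outside at least one segment)

Parametrize and solve: t = -29/17, s = 26/17. At least one of these is outside [0, 1], so the segments do not intersect.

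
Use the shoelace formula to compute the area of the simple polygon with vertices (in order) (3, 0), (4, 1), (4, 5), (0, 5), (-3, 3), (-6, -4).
Area = 48

Shoelace formula: Area = (1/2) |Σ_i (x_i · y_{i+1} − x_{i+1} · y_i)| (indices mod n). Compute each cross term:
  (3)(1) − (4)(0) = 3
  (4)(5) − (4)(1) = 16
  (4)(5) − (0)(5) = 20
  (0)(3) − (-3)(5) = 15
  (-3)(-4) − (-6)(3) = 30
  (-6)(0) − (3)(-4) = 12
Sum = 96, so (signed) Area = 96/2 = 48, |Area| = 48.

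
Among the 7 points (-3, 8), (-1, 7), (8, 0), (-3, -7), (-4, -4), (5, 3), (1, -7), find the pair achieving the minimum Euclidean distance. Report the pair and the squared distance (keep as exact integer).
Pair = ((-3, 8), (-1, 7)); squared distance = 5

Compute all C(7, 2) = 21 pairwise squared distances (x_i − x_j)² + (y_i − y_j)². The minimum is 5, attained by the pair ((-3, 8), (-1, 7)).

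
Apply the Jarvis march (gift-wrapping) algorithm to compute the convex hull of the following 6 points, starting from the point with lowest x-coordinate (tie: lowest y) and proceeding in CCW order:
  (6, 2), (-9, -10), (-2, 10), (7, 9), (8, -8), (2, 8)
Hull (CCW) = [(-9, -10), (8, -8), (7, 9), (-2, 10)]

Jarvis march: at each step, from the current hull vertex p, select the next vertex q as the point such that every other point lies strictly to the left of (or on) the directed line p → q. (Equivalently: for every other point r, the cross product (q − p) × (r − p) ≥ 0.)
Starting point (lowest x, tie lowest y): (-9, -10). Wrap until returning to start. Resulting hull: (-9, -10), (8, -8), (7, 9), (-2, 10).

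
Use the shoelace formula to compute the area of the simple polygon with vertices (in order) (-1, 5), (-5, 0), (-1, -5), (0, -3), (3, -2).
Area = 75/2

Shoelace formula: Area = (1/2) |Σ_i (x_i · y_{i+1} − x_{i+1} · y_i)| (indices mod n). Compute each cross term:
  (-1)(0) − (-5)(5) = 25
  (-5)(-5) − (-1)(0) = 25
  (-1)(-3) − (0)(-5) = 3
  (0)(-2) − (3)(-3) = 9
  (3)(5) − (-1)(-2) = 13
Sum = 75, so (signed) Area = 75/2 = 75/2, |Area| = 75/2.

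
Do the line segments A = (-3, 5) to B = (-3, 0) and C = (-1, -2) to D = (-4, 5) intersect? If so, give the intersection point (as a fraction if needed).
Yes; intersection at (-3, 8/3) (t = 7/15 on AB, s = 2/3 on CD)

Parametrize AB as A + t(B − A) = (-3 + 0 t, 5 + -5 t) and CD as C + s(D − C) = (-1 + -3 s, -2 + 7 s). Solve the linear system for (t, s). Determinant = 15 ≠ 0, so a unique intersection of the containing lines exists. Solution: t = 7/15, s = 2/3 — both in [0, 1], so the segments cross. Intersection point: (-3, 8/3).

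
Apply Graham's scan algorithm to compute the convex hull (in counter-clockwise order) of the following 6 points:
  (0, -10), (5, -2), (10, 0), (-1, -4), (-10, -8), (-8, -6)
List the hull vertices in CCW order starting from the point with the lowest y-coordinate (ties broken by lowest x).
Hull (CCW) = [(0, -10), (10, 0), (-8, -6), (-10, -8)]

Graham scan procedure:
  1. Find the pivot p₀ = point with lowest y (tie → lowest x): (0, -10).
  2. Sort the remaining points by polar angle around p₀.
  3. Walk through sorted points, maintaining a stack; pop the top while the last three entries make a non-left turn (cross product ≤ 0).
  4. Final stack is the convex hull in CCW order: (0, -10), (10, 0), (-8, -6), (-10, -8).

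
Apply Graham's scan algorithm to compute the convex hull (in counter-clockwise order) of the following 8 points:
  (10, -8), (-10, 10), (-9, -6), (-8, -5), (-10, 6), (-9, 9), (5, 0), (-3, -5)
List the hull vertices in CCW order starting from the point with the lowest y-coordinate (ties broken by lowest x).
Hull (CCW) = [(10, -8), (5, 0), (-10, 10), (-10, 6), (-9, -6)]

Graham scan procedure:
  1. Find the pivot p₀ = point with lowest y (tie → lowest x): (10, -8).
  2. Sort the remaining points by polar angle around p₀.
  3. Walk through sorted points, maintaining a stack; pop the top while the last three entries make a non-left turn (cross product ≤ 0).
  4. Final stack is the convex hull in CCW order: (10, -8), (5, 0), (-10, 10), (-10, 6), (-9, -6).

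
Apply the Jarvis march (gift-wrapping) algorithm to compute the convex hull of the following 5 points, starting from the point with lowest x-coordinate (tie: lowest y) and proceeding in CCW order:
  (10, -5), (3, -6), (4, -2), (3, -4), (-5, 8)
Hull (CCW) = [(-5, 8), (3, -6), (10, -5)]

Jarvis march: at each step, from the current hull vertex p, select the next vertex q as the point such that every other point lies strictly to the left of (or on) the directed line p → q. (Equivalently: for every other point r, the cross product (q − p) × (r − p) ≥ 0.)
Starting point (lowest x, tie lowest y): (-5, 8). Wrap until returning to start. Resulting hull: (-5, 8), (3, -6), (10, -5).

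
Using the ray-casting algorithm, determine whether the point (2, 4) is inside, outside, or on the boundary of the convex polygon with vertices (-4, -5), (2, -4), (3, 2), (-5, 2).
The point (2, 4) lies strictly outside the polygon

Cast a horizontal ray to the right from the query point and count how many polygon edges it crosses (each edge strictly once or zero times, handled with the usual half-open convention). 
Parity of crossings → even ⇒ outside.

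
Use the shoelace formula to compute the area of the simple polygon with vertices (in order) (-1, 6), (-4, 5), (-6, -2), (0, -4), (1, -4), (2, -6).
Area = 93/2

Shoelace formula: Area = (1/2) |Σ_i (x_i · y_{i+1} − x_{i+1} · y_i)| (indices mod n). Compute each cross term:
  (-1)(5) − (-4)(6) = 19
  (-4)(-2) − (-6)(5) = 38
  (-6)(-4) − (0)(-2) = 24
  (0)(-4) − (1)(-4) = 4
  (1)(-6) − (2)(-4) = 2
  (2)(6) − (-1)(-6) = 6
Sum = 93, so (signed) Area = 93/2 = 93/2, |Area| = 93/2.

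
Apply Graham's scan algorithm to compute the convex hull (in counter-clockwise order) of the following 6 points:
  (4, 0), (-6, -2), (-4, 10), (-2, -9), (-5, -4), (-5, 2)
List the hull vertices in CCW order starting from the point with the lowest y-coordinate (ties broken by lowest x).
Hull (CCW) = [(-2, -9), (4, 0), (-4, 10), (-6, -2), (-5, -4)]

Graham scan procedure:
  1. Find the pivot p₀ = point with lowest y (tie → lowest x): (-2, -9).
  2. Sort the remaining points by polar angle around p₀.
  3. Walk through sorted points, maintaining a stack; pop the top while the last three entries make a non-left turn (cross product ≤ 0).
  4. Final stack is the convex hull in CCW order: (-2, -9), (4, 0), (-4, 10), (-6, -2), (-5, -4).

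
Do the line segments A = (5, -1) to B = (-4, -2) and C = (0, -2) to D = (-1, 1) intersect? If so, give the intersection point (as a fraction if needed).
Yes; intersection at (-1/7, -11/7) (t = 4/7 on AB, s = 1/7 on CD)

Parametrize AB as A + t(B − A) = (5 + -9 t, -1 + -1 t) and CD as C + s(D − C) = (0 + -1 s, -2 + 3 s). Solve the linear system for (t, s). Determinant = 28 ≠ 0, so a unique intersection of the containing lines exists. Solution: t = 4/7, s = 1/7 — both in [0, 1], so the segments cross. Intersection point: (-1/7, -11/7).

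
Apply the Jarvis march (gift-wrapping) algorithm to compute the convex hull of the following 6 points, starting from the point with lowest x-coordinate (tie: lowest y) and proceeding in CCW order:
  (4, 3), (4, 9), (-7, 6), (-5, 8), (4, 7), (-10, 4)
Hull (CCW) = [(-10, 4), (4, 3), (4, 9), (-5, 8)]

Jarvis march: at each step, from the current hull vertex p, select the next vertex q as the point such that every other point lies strictly to the left of (or on) the directed line p → q. (Equivalently: for every other point r, the cross product (q − p) × (r − p) ≥ 0.)
Starting point (lowest x, tie lowest y): (-10, 4). Wrap until returning to start. Resulting hull: (-10, 4), (4, 3), (4, 9), (-5, 8).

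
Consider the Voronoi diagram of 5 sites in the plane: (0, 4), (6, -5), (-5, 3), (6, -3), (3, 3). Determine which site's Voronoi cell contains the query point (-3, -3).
Nearest site = (-5, 3)

The Voronoi cell of site s contains exactly those query points closer to s than to any other site. Compute squared distances from q = (-3, -3) to each site:
  (-5 − -3)² + (3 − -3)² = 40
  (0 − -3)² + (4 − -3)² = 58
  (3 − -3)² + (3 − -3)² = 72
  (6 − -3)² + (-3 − -3)² = 81
  (6 − -3)² + (-5 − -3)² = 85
Minimum is attained by (-5, 3), so q lies in its Voronoi cell.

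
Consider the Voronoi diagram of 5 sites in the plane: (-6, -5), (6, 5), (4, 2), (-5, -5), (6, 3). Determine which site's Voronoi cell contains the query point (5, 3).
Nearest site = (6, 3)

The Voronoi cell of site s contains exactly those query points closer to s than to any other site. Compute squared distances from q = (5, 3) to each site:
  (6 − 5)² + (3 − 3)² = 1
  (4 − 5)² + (2 − 3)² = 2
  (6 − 5)² + (5 − 3)² = 5
  (-5 − 5)² + (-5 − 3)² = 164
  (-6 − 5)² + (-5 − 3)² = 185
Minimum is attained by (6, 3), so q lies in its Voronoi cell.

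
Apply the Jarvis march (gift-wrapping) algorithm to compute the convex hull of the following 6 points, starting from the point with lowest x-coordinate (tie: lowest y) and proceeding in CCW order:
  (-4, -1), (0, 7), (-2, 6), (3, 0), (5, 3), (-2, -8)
Hull (CCW) = [(-4, -1), (-2, -8), (5, 3), (0, 7), (-2, 6)]

Jarvis march: at each step, from the current hull vertex p, select the next vertex q as the point such that every other point lies strictly to the left of (or on) the directed line p → q. (Equivalently: for every other point r, the cross product (q − p) × (r − p) ≥ 0.)
Starting point (lowest x, tie lowest y): (-4, -1). Wrap until returning to start. Resulting hull: (-4, -1), (-2, -8), (5, 3), (0, 7), (-2, 6).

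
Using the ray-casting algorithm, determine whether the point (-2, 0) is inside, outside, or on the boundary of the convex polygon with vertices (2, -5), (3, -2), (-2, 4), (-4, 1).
The point (-2, 0) lies strictly inside the polygon

Cast a horizontal ray to the right from the query point and count how many polygon edges it crosses (each edge strictly once or zero times, handled with the usual half-open convention). 
Parity of crossings → odd ⇒ inside.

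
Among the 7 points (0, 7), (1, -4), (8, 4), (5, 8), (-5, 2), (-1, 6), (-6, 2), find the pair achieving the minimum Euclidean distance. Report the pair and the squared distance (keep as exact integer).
Pair = ((-5, 2), (-6, 2)); squared distance = 1

Compute all C(7, 2) = 21 pairwise squared distances (x_i − x_j)² + (y_i − y_j)². The minimum is 1, attained by the pair ((-5, 2), (-6, 2)).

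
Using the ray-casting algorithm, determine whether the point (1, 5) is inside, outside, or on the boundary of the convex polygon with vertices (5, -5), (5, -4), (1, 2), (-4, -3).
The point (1, 5) lies strictly outside the polygon

Cast a horizontal ray to the right from the query point and count how many polygon edges it crosses (each edge strictly once or zero times, handled with the usual half-open convention). 
Parity of crossings → even ⇒ outside.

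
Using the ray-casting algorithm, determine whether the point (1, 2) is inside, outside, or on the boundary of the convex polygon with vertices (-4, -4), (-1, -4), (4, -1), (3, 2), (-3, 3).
The point (1, 2) lies strictly inside the polygon

Cast a horizontal ray to the right from the query point and count how many polygon edges it crosses (each edge strictly once or zero times, handled with the usual half-open convention). 
Parity of crossings → odd ⇒ inside.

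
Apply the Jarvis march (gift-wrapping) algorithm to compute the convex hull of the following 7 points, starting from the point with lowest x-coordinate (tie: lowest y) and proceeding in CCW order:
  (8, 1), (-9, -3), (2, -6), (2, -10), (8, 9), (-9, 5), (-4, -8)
Hull (CCW) = [(-9, -3), (-4, -8), (2, -10), (8, 1), (8, 9), (-9, 5)]

Jarvis march: at each step, from the current hull vertex p, select the next vertex q as the point such that every other point lies strictly to the left of (or on) the directed line p → q. (Equivalently: for every other point r, the cross product (q − p) × (r − p) ≥ 0.)
Starting point (lowest x, tie lowest y): (-9, -3). Wrap until returning to start. Resulting hull: (-9, -3), (-4, -8), (2, -10), (8, 1), (8, 9), (-9, 5).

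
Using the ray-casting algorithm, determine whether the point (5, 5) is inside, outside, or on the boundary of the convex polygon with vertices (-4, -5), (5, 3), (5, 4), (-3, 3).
The point (5, 5) lies strictly outside the polygon

Cast a horizontal ray to the right from the query point and count how many polygon edges it crosses (each edge strictly once or zero times, handled with the usual half-open convention). 
Parity of crossings → even ⇒ outside.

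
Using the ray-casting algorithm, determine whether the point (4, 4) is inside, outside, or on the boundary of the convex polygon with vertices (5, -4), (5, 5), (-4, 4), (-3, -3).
The point (4, 4) lies strictly inside the polygon

Cast a horizontal ray to the right from the query point and count how many polygon edges it crosses (each edge strictly once or zero times, handled with the usual half-open convention). 
Parity of crossings → odd ⇒ inside.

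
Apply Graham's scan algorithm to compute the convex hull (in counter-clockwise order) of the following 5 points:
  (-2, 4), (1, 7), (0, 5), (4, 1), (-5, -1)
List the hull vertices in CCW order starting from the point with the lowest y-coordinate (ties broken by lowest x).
Hull (CCW) = [(-5, -1), (4, 1), (1, 7), (-2, 4)]

Graham scan procedure:
  1. Find the pivot p₀ = point with lowest y (tie → lowest x): (-5, -1).
  2. Sort the remaining points by polar angle around p₀.
  3. Walk through sorted points, maintaining a stack; pop the top while the last three entries make a non-left turn (cross product ≤ 0).
  4. Final stack is the convex hull in CCW order: (-5, -1), (4, 1), (1, 7), (-2, 4).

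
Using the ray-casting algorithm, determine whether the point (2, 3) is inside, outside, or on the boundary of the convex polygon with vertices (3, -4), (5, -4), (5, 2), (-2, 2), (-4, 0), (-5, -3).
The point (2, 3) lies strictly outside the polygon

Cast a horizontal ray to the right from the query point and count how many polygon edges it crosses (each edge strictly once or zero times, handled with the usual half-open convention). 
Parity of crossings → even ⇒ outside.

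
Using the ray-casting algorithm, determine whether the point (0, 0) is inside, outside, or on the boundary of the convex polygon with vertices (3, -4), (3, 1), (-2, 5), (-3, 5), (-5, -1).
The point (0, 0) lies strictly inside the polygon

Cast a horizontal ray to the right from the query point and count how many polygon edges it crosses (each edge strictly once or zero times, handled with the usual half-open convention). 
Parity of crossings → odd ⇒ inside.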